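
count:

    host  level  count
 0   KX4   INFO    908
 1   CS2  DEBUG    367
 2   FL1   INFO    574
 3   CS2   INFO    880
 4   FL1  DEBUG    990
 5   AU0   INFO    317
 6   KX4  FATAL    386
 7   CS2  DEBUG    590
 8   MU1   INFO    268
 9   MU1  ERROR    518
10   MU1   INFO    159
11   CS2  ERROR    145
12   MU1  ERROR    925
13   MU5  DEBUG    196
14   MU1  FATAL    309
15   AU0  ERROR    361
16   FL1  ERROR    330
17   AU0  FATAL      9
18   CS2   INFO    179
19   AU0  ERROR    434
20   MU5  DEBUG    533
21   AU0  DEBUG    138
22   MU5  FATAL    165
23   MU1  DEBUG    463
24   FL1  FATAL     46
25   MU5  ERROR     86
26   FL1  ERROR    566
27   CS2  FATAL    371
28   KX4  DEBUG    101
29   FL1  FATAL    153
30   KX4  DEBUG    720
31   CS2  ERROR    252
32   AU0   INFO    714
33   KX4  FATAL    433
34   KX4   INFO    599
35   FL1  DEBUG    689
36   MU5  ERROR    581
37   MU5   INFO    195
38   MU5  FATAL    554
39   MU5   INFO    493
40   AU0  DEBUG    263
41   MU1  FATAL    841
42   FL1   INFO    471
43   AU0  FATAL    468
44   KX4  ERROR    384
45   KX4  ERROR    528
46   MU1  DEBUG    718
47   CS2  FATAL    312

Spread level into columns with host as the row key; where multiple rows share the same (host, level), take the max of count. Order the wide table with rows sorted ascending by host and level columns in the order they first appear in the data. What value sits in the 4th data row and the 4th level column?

528

With rows sorted ascending by host, row 4 is host=KX4. level columns in first-appearance order: INFO, DEBUG, FATAL, ERROR; column 4 is ERROR.
Long rows with host=KX4, level=ERROR: max(384, 528) = 528.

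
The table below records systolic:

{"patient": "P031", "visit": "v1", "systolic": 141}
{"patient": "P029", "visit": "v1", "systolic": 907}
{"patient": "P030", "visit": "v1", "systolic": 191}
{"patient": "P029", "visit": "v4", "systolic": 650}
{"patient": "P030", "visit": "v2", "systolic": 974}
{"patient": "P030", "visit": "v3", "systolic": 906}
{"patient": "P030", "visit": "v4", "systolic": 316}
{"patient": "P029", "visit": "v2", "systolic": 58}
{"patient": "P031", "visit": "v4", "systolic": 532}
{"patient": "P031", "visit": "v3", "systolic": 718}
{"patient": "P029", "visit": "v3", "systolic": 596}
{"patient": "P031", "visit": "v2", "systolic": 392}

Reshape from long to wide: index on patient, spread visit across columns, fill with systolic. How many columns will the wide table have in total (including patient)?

5

1 column for patient plus 4 distinct visit values → 5 columns.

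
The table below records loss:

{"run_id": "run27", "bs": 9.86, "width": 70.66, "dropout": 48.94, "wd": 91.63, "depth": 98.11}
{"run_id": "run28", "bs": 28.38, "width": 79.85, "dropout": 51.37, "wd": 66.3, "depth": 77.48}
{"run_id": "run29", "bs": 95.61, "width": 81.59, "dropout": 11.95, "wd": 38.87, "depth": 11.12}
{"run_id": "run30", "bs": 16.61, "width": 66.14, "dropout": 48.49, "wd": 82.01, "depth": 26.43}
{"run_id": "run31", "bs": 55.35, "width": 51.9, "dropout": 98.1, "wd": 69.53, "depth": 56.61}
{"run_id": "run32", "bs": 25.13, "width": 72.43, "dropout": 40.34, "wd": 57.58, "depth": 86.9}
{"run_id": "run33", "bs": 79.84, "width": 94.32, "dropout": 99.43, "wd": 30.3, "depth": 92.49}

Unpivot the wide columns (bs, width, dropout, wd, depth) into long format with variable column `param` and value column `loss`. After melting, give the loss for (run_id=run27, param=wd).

91.63

Unpivoting turns each (run_id, wide-column) pair into one long row.
The wide cell at row run27, column wd holds 91.63, so the long row (run27, wd) has loss=91.63.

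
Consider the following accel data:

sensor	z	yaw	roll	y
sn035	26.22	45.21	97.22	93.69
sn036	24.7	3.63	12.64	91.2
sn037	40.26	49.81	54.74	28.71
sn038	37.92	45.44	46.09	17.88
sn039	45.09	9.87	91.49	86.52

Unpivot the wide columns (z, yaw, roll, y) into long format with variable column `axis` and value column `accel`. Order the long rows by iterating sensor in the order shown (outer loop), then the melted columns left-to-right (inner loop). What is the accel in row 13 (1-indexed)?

37.92

20 rows total (5 × 4). Row 13: index ⌊(13-1)/4⌋ = 3 into sensor → sn038; (13-1) mod 4 = 0 into the melted columns → z.
So row 13 is (sn038, z, 37.92); accel = 37.92.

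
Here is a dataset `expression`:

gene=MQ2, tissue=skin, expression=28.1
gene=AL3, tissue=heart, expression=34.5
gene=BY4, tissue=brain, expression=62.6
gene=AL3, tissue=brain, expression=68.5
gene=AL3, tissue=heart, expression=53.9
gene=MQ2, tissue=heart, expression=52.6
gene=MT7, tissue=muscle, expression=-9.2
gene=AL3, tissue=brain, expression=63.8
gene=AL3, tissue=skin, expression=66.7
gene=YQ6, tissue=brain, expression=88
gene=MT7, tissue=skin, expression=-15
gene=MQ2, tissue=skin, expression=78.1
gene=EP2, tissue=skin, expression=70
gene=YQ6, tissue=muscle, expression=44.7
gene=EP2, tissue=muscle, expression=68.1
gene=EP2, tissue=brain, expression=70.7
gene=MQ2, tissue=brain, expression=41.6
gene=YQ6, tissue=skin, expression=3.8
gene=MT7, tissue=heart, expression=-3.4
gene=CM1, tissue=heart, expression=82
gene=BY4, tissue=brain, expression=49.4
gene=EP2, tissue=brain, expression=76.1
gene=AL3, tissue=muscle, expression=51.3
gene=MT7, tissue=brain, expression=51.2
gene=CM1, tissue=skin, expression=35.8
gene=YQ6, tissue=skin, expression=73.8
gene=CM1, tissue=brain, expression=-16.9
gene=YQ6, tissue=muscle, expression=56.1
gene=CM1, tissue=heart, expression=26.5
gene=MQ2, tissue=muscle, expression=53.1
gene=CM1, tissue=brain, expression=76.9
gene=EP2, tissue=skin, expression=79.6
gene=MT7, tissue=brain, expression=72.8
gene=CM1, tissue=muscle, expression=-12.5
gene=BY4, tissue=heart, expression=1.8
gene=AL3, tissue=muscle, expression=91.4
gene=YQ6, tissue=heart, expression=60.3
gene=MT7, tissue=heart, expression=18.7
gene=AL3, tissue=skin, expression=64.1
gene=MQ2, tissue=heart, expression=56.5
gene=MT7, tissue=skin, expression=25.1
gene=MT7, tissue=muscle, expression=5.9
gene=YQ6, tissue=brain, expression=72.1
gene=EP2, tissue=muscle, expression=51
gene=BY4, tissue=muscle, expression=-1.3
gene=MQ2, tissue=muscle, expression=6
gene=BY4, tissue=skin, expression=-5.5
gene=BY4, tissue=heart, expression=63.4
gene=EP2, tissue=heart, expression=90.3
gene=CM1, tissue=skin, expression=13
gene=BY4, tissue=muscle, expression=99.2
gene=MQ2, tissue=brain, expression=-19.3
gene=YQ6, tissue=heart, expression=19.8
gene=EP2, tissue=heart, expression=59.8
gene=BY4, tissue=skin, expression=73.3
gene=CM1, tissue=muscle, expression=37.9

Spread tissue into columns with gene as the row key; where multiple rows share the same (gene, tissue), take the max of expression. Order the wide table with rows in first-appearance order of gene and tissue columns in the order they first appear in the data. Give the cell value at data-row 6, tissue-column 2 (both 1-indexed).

90.3

With rows in first-appearance order of gene, row 6 is gene=EP2. tissue columns in first-appearance order: skin, heart, brain, muscle; column 2 is heart.
Long rows with gene=EP2, tissue=heart: max(90.3, 59.8) = 90.3.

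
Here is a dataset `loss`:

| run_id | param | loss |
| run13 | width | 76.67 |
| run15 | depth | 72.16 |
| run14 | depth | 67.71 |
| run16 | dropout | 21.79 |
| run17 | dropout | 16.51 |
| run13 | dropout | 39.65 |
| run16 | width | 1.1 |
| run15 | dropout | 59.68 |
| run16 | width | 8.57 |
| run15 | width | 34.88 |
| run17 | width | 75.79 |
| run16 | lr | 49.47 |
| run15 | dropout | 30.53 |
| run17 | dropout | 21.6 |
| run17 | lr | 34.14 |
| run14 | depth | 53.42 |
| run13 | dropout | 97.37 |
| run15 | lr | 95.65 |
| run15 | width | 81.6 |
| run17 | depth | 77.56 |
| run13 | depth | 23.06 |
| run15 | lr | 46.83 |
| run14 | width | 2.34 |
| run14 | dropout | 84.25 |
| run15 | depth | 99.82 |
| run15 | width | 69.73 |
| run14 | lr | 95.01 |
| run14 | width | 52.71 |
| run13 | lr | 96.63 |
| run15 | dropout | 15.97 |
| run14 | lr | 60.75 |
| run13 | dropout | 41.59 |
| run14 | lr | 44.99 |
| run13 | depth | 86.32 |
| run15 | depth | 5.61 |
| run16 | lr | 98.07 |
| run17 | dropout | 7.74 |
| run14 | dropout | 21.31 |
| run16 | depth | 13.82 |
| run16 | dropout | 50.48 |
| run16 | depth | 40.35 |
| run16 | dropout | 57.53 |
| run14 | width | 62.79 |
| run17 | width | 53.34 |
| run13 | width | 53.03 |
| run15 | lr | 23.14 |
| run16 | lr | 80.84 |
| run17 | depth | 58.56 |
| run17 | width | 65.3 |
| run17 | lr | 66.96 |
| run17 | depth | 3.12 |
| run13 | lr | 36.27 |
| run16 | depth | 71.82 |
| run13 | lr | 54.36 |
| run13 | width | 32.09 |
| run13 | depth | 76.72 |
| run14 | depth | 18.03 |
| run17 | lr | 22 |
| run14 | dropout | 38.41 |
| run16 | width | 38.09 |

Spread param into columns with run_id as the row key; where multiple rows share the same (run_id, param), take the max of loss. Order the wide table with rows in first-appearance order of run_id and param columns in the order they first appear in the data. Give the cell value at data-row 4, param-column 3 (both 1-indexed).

With rows in first-appearance order of run_id, row 4 is run_id=run16. param columns in first-appearance order: width, depth, dropout, lr; column 3 is dropout.
Long rows with run_id=run16, param=dropout: max(21.79, 50.48, 57.53) = 57.53.

57.53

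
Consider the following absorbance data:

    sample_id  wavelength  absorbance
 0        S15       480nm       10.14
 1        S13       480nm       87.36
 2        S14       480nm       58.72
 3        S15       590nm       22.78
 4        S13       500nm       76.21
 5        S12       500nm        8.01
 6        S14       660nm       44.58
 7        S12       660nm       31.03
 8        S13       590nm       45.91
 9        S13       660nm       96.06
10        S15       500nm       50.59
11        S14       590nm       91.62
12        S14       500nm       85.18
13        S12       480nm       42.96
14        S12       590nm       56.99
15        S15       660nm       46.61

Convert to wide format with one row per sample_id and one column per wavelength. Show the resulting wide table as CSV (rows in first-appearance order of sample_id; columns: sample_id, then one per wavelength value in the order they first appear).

sample_id,480nm,590nm,500nm,660nm
S15,10.14,22.78,50.59,46.61
S13,87.36,45.91,76.21,96.06
S14,58.72,91.62,85.18,44.58
S12,42.96,56.99,8.01,31.03

Columns: sample_id plus the 4 distinct wavelength values (480nm, 590nm, 500nm, 660nm).
For example, row S15 column 480nm takes absorbance=10.14 from the long row (S15, 480nm).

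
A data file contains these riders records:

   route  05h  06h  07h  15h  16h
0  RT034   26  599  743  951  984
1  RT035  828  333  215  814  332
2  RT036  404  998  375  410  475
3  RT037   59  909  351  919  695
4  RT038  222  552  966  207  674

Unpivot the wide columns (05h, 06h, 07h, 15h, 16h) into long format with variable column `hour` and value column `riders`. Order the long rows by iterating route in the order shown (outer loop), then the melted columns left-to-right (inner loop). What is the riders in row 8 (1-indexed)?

25 rows total (5 × 5). Row 8: index ⌊(8-1)/5⌋ = 1 into route → RT035; (8-1) mod 5 = 2 into the melted columns → 07h.
So row 8 is (RT035, 07h, 215); riders = 215.

215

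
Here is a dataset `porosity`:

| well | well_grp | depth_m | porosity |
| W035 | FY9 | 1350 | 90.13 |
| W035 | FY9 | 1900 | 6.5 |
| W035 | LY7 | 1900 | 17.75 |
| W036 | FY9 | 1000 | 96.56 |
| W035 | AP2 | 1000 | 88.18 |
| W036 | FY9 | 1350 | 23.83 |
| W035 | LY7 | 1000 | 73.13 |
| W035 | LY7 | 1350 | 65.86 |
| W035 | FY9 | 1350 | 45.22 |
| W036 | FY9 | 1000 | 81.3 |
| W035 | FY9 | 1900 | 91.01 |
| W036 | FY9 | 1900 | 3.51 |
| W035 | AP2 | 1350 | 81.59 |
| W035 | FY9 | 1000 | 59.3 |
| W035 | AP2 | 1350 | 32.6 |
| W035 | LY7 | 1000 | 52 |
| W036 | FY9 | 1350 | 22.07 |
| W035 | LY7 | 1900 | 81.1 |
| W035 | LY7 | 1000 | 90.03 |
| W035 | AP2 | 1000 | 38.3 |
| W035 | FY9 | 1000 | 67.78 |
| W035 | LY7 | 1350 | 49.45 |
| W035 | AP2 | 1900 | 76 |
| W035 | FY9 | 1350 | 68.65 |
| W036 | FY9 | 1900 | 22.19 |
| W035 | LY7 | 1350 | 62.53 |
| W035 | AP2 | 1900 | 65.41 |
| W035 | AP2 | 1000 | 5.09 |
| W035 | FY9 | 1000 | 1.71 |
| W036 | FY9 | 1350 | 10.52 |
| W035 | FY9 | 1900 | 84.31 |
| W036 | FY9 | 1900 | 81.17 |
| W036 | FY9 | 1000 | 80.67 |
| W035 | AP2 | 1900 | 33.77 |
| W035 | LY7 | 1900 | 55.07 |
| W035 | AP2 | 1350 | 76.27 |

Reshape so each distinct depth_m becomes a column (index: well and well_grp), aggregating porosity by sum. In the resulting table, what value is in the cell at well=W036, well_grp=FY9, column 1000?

Rows with well=W036, well_grp=FY9 and depth_m=1000: porosity values are 96.56, 81.3, 80.67.
96.56 + 81.3 + 80.67 = 258.53.

258.53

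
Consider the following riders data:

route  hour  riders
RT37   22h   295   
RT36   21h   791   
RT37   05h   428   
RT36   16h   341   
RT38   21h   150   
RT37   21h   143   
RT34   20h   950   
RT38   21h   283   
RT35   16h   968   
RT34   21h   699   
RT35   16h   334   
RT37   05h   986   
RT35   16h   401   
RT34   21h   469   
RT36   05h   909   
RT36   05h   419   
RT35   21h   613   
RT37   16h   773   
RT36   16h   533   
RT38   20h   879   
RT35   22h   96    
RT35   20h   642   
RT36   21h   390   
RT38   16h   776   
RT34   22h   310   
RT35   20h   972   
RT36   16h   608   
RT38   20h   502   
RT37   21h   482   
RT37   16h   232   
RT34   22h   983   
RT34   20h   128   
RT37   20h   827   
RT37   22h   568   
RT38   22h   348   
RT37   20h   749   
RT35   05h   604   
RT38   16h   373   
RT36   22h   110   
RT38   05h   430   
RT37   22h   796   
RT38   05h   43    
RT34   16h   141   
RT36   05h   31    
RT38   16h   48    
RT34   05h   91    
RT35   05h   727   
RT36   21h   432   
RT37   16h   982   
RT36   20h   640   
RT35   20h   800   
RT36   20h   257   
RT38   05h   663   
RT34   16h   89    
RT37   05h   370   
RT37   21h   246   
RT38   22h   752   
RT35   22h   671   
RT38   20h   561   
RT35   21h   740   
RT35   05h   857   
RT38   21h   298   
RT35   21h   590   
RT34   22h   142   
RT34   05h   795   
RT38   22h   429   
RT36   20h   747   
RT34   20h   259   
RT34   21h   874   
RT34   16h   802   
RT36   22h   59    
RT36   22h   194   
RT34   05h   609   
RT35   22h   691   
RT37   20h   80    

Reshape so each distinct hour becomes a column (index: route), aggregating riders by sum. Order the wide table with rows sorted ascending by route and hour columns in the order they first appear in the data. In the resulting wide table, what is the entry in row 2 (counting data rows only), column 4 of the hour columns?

With rows sorted ascending by route, row 2 is route=RT35. hour columns in first-appearance order: 22h, 21h, 05h, 16h, 20h; column 4 is 16h.
Long rows with route=RT35, hour=16h: 968 + 334 + 401 = 1703.

1703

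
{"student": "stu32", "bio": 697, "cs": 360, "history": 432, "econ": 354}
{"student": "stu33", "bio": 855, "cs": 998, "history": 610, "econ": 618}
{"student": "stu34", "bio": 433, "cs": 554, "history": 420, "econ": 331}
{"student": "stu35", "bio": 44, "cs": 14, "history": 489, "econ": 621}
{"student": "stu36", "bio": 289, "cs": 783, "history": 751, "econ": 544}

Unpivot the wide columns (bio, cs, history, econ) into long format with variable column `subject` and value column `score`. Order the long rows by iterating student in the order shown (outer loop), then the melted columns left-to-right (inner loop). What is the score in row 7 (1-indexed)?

20 rows total (5 × 4). Row 7: index ⌊(7-1)/4⌋ = 1 into student → stu33; (7-1) mod 4 = 2 into the melted columns → history.
So row 7 is (stu33, history, 610); score = 610.

610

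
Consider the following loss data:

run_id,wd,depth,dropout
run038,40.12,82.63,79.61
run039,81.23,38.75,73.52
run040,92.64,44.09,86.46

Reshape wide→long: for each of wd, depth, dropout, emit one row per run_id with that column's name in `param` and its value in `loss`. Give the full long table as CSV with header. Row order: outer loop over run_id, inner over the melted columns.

Each (run_id, column) pair becomes one row: 3 × 3 = 9 rows.
For example, (run038, wd) → loss=40.12.

run_id,param,loss
run038,wd,40.12
run038,depth,82.63
run038,dropout,79.61
run039,wd,81.23
run039,depth,38.75
run039,dropout,73.52
run040,wd,92.64
run040,depth,44.09
run040,dropout,86.46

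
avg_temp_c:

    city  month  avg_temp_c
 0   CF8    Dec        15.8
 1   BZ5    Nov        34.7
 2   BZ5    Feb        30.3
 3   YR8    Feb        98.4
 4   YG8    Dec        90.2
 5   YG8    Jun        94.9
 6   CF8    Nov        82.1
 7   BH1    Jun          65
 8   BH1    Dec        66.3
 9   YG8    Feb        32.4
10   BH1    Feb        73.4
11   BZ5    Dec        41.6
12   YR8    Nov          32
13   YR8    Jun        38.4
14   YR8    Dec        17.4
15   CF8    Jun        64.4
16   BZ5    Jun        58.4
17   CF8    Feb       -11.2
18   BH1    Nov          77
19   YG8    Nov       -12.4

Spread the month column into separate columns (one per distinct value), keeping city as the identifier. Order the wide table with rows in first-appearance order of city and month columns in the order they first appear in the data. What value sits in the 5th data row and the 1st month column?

66.3

With rows in first-appearance order of city, row 5 is city=BH1. month columns in first-appearance order: Dec, Nov, Feb, Jun; column 1 is Dec.
Long rows with city=BH1, month=Dec: avg_temp_c = 66.3.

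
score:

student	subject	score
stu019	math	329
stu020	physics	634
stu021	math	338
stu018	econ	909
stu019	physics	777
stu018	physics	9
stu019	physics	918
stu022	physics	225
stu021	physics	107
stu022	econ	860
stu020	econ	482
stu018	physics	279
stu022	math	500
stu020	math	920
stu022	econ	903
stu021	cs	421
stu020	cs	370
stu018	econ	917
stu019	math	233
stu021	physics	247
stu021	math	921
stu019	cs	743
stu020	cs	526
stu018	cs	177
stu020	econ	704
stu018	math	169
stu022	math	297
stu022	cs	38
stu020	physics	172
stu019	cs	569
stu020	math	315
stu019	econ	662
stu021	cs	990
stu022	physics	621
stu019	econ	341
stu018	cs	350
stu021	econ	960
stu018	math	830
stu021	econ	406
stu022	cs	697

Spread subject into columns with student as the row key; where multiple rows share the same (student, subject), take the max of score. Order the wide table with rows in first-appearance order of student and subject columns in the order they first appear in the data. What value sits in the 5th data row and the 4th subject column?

With rows in first-appearance order of student, row 5 is student=stu022. subject columns in first-appearance order: math, physics, econ, cs; column 4 is cs.
Long rows with student=stu022, subject=cs: max(38, 697) = 697.

697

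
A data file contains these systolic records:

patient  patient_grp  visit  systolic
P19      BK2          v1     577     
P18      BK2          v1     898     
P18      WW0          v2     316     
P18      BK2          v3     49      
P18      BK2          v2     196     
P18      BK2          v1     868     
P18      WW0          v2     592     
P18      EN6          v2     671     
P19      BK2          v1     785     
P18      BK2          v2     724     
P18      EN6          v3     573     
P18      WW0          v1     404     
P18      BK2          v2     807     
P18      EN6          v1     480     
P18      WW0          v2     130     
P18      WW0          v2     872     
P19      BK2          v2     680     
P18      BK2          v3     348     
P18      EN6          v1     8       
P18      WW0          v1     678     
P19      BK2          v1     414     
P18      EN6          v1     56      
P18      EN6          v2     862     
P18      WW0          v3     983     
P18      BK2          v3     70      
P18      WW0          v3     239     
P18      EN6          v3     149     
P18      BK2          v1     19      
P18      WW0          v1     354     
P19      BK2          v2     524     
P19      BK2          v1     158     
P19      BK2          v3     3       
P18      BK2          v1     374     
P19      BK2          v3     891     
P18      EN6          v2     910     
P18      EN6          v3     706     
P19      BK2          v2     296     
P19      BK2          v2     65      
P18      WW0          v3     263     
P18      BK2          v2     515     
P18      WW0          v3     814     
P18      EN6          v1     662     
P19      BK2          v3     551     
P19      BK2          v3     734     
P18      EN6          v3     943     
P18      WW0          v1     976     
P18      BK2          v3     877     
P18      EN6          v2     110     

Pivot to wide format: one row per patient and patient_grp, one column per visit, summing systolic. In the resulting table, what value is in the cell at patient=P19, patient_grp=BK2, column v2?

Rows with patient=P19, patient_grp=BK2 and visit=v2: systolic values are 680, 524, 296, 65.
680 + 524 + 296 + 65 = 1565.

1565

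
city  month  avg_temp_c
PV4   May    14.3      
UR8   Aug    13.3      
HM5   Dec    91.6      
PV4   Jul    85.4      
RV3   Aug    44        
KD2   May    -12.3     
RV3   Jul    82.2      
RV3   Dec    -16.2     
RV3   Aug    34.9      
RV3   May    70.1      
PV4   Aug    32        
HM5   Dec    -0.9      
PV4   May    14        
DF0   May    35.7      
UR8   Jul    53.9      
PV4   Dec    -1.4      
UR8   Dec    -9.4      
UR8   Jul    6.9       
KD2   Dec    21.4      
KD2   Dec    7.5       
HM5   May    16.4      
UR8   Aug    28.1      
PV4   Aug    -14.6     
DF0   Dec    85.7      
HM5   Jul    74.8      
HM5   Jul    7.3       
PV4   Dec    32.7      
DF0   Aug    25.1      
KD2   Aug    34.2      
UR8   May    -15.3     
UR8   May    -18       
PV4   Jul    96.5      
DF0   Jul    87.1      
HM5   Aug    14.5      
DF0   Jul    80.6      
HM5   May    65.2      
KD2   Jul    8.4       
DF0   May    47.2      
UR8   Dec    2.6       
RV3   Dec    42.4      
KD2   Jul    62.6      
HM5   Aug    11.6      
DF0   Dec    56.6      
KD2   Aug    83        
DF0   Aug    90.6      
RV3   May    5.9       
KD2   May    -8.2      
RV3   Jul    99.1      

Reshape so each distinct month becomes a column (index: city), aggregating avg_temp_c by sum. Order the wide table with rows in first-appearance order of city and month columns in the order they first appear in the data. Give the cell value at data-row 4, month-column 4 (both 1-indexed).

With rows in first-appearance order of city, row 4 is city=RV3. month columns in first-appearance order: May, Aug, Dec, Jul; column 4 is Jul.
Long rows with city=RV3, month=Jul: 82.2 + 99.1 = 181.3.

181.3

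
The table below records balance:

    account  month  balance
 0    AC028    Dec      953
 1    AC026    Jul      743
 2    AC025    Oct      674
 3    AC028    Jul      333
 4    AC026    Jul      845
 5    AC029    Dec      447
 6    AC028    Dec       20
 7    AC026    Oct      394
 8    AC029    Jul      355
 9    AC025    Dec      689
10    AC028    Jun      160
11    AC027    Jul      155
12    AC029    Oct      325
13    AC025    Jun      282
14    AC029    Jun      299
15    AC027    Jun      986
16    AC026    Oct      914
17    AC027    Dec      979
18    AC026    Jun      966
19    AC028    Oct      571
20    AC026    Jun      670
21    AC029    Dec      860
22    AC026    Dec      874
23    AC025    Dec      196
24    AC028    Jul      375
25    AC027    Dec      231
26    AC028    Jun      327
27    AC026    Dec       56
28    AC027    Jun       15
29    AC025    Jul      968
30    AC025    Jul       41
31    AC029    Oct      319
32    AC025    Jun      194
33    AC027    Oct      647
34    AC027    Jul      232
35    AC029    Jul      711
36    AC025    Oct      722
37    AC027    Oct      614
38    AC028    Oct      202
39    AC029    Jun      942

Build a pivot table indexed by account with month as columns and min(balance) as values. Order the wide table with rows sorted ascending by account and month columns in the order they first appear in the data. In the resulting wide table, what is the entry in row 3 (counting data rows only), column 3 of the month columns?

With rows sorted ascending by account, row 3 is account=AC027. month columns in first-appearance order: Dec, Jul, Oct, Jun; column 3 is Oct.
Long rows with account=AC027, month=Oct: min(647, 614) = 614.

614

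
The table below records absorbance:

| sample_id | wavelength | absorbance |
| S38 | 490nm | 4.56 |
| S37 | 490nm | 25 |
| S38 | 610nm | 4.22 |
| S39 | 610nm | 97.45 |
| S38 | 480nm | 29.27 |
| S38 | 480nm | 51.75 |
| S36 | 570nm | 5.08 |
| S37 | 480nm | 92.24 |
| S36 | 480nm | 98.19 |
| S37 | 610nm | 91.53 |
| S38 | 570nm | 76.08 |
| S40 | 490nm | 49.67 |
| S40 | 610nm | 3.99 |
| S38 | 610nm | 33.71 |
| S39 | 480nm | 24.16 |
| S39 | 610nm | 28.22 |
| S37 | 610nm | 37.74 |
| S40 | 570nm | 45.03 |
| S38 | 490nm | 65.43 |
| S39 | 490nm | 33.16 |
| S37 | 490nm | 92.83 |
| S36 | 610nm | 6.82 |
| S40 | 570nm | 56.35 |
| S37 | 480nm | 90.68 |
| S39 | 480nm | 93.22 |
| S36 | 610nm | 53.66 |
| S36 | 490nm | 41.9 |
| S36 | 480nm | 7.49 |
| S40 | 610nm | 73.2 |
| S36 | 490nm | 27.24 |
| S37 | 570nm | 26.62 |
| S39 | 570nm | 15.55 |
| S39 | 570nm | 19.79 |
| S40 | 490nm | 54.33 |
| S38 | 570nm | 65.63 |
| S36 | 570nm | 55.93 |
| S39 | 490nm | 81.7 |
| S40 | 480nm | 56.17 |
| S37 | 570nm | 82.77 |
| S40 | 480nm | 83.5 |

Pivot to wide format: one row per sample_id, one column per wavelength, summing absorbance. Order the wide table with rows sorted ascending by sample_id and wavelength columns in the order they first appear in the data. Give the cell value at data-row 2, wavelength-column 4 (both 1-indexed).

109.39

With rows sorted ascending by sample_id, row 2 is sample_id=S37. wavelength columns in first-appearance order: 490nm, 610nm, 480nm, 570nm; column 4 is 570nm.
Long rows with sample_id=S37, wavelength=570nm: 26.62 + 82.77 = 109.39.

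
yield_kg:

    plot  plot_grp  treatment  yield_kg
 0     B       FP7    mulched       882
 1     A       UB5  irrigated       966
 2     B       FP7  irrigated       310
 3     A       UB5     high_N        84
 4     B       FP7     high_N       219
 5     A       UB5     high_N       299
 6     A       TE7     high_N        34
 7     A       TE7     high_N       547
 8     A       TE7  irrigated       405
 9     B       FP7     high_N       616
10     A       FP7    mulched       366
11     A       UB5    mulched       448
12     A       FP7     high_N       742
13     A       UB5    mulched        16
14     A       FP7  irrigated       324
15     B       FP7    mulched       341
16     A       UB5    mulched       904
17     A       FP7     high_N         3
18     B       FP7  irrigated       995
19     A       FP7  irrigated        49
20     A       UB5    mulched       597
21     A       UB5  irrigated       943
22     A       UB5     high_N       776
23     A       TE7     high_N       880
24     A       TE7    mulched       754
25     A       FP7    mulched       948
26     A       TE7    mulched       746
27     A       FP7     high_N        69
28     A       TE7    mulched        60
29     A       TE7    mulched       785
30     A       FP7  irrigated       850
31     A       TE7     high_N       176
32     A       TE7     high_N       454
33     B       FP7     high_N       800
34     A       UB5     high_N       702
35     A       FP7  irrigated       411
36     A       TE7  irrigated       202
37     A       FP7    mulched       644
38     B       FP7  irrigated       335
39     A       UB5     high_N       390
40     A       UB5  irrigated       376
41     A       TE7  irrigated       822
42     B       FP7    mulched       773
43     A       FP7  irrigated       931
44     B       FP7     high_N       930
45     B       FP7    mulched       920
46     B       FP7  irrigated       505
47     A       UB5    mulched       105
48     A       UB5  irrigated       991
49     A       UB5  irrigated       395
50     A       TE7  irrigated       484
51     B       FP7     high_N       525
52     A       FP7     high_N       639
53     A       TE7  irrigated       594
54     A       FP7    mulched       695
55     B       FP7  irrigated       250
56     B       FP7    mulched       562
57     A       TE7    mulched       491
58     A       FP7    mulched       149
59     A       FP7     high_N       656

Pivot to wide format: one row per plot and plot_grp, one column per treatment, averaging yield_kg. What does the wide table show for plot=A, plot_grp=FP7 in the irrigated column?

513

Rows with plot=A, plot_grp=FP7 and treatment=irrigated: yield_kg values are 324, 49, 850, 411, 931.
(324 + 49 + 850 + 411 + 931) / 5 = 513.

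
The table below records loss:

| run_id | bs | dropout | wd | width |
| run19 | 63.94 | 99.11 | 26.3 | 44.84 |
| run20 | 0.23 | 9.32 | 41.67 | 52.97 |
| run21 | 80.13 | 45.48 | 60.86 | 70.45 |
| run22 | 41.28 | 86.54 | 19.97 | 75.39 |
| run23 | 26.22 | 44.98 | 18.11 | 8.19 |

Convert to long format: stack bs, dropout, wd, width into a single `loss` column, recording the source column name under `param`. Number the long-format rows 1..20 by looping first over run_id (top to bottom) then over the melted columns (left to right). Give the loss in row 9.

80.13

20 rows total (5 × 4). Row 9: index ⌊(9-1)/4⌋ = 2 into run_id → run21; (9-1) mod 4 = 0 into the melted columns → bs.
So row 9 is (run21, bs, 80.13); loss = 80.13.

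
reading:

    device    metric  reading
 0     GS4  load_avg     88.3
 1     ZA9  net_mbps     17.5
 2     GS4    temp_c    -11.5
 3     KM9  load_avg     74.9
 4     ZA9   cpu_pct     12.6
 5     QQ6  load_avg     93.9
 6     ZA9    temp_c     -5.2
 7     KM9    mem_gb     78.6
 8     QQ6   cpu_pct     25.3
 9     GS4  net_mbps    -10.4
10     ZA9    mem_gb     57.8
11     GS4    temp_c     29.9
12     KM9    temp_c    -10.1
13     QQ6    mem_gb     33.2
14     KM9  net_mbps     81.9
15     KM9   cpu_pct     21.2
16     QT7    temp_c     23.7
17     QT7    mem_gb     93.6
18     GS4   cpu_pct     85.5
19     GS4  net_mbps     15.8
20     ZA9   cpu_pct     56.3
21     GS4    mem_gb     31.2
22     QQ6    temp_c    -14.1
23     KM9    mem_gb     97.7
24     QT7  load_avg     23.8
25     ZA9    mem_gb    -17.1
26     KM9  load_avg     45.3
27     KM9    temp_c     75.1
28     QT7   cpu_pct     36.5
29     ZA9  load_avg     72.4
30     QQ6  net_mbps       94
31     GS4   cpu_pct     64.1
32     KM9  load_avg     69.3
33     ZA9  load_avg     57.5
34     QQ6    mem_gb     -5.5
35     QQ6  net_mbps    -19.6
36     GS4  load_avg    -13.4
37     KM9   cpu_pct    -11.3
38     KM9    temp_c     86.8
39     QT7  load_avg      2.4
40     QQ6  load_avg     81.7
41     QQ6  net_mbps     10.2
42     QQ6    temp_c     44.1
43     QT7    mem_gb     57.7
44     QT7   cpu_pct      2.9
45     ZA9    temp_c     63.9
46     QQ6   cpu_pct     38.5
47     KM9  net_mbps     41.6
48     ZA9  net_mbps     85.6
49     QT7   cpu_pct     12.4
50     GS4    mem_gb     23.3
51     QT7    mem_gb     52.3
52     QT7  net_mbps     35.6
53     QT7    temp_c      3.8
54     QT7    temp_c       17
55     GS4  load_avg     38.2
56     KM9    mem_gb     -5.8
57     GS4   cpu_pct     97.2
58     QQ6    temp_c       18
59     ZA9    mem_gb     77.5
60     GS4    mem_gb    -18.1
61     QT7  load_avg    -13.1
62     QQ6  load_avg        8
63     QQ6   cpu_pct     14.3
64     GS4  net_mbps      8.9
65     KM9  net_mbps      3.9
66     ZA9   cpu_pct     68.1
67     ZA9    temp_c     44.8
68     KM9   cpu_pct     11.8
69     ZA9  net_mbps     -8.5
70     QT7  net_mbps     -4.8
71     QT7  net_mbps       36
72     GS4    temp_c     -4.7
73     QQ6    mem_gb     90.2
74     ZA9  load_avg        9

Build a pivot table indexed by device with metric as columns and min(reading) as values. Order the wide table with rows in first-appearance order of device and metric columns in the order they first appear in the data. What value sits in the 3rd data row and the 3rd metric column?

With rows in first-appearance order of device, row 3 is device=KM9. metric columns in first-appearance order: load_avg, net_mbps, temp_c, cpu_pct, mem_gb; column 3 is temp_c.
Long rows with device=KM9, metric=temp_c: min(-10.1, 75.1, 86.8) = -10.1.

-10.1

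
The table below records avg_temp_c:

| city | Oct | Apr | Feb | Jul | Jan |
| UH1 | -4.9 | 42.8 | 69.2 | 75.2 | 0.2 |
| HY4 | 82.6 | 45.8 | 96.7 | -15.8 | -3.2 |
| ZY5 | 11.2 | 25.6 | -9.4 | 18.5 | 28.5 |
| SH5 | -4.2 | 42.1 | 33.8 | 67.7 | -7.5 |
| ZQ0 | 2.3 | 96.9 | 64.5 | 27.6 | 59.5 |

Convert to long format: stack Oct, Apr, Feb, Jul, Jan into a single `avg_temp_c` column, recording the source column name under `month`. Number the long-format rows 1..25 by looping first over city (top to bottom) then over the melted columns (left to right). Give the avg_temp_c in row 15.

28.5

25 rows total (5 × 5). Row 15: index ⌊(15-1)/5⌋ = 2 into city → ZY5; (15-1) mod 5 = 4 into the melted columns → Jan.
So row 15 is (ZY5, Jan, 28.5); avg_temp_c = 28.5.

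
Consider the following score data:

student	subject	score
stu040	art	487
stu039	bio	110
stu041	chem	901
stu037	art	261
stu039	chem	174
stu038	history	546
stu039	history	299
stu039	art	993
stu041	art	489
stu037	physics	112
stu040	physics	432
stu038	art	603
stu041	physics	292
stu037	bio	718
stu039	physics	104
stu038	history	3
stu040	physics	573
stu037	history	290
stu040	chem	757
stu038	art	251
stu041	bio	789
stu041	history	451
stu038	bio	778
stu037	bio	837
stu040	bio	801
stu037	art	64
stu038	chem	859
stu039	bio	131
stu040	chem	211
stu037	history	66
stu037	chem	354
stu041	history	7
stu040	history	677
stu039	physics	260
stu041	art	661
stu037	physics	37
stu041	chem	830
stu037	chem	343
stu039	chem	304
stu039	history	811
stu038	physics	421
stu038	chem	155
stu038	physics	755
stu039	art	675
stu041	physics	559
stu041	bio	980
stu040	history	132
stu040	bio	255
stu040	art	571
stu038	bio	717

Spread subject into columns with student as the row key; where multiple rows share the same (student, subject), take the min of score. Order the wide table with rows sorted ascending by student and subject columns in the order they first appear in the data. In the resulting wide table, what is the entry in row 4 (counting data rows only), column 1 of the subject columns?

487

With rows sorted ascending by student, row 4 is student=stu040. subject columns in first-appearance order: art, bio, chem, history, physics; column 1 is art.
Long rows with student=stu040, subject=art: min(487, 571) = 487.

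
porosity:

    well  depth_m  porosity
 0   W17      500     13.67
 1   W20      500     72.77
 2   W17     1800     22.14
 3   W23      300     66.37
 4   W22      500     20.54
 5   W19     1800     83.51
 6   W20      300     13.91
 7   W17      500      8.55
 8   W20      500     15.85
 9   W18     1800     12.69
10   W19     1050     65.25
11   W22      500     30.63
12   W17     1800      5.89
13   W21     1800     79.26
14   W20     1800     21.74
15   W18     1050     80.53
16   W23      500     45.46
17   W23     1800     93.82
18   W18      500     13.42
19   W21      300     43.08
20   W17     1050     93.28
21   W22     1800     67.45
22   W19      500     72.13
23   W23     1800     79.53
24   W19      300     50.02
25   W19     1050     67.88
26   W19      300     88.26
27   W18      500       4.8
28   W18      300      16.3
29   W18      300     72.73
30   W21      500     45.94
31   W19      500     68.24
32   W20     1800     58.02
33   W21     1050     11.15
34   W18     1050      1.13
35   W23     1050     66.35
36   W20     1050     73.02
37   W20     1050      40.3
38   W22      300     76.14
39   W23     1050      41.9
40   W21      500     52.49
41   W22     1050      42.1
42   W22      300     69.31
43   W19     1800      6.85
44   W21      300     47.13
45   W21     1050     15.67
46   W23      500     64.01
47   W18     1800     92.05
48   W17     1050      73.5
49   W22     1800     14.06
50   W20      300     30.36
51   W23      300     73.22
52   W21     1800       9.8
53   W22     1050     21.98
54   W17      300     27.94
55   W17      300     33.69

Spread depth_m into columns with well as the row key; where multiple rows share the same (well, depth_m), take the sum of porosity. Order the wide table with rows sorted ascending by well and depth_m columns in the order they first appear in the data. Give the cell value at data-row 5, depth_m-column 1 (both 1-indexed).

With rows sorted ascending by well, row 5 is well=W21. depth_m columns in first-appearance order: 500, 1800, 300, 1050; column 1 is 500.
Long rows with well=W21, depth_m=500: 45.94 + 52.49 = 98.43.

98.43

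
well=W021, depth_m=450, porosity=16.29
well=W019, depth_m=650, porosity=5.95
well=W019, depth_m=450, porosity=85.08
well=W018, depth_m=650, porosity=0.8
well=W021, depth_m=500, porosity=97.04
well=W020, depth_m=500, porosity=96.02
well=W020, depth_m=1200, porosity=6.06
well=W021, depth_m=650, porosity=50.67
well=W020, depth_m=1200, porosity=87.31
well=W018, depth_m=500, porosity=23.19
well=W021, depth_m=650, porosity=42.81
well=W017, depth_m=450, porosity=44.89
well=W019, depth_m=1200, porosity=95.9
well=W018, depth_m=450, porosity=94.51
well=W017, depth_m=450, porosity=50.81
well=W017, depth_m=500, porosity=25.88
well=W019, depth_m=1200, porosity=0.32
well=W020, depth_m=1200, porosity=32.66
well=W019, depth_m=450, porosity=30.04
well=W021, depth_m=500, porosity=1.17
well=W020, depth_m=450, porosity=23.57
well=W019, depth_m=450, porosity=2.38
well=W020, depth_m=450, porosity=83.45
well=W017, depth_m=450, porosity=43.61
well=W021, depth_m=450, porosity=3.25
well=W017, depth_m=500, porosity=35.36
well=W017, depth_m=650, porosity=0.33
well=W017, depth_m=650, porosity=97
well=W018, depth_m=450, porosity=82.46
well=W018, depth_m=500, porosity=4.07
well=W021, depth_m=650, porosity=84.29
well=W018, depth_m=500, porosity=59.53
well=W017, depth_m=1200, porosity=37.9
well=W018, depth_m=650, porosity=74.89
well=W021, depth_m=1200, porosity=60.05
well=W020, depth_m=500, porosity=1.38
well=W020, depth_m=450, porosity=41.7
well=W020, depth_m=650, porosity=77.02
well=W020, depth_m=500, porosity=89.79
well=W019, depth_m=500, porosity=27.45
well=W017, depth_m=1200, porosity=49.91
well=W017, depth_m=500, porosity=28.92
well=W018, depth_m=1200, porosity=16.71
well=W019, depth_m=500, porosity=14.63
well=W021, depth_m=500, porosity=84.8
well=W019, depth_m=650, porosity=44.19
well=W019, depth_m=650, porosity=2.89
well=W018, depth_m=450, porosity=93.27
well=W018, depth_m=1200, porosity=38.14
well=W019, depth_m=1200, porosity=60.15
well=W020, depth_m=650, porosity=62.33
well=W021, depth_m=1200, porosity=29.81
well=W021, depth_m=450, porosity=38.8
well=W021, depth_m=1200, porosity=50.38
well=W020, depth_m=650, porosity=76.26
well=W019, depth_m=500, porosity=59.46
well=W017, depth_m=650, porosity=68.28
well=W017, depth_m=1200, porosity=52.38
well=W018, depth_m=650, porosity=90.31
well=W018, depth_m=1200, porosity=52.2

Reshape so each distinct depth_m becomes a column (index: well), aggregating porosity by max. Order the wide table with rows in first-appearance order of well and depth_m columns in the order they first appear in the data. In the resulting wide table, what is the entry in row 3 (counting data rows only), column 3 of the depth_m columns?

With rows in first-appearance order of well, row 3 is well=W018. depth_m columns in first-appearance order: 450, 650, 500, 1200; column 3 is 500.
Long rows with well=W018, depth_m=500: max(23.19, 4.07, 59.53) = 59.53.

59.53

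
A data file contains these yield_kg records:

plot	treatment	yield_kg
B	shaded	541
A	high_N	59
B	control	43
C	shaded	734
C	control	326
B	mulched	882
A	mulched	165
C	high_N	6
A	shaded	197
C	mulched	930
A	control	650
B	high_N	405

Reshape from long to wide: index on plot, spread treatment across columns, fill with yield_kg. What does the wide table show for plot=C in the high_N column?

6

Wide layout: rows indexed by plot, columns are the 4 distinct treatment values (shaded, high_N, control, mulched).
Cell (plot=C, treatment=high_N) draws from the long row where plot=C and treatment=high_N, which has yield_kg=6.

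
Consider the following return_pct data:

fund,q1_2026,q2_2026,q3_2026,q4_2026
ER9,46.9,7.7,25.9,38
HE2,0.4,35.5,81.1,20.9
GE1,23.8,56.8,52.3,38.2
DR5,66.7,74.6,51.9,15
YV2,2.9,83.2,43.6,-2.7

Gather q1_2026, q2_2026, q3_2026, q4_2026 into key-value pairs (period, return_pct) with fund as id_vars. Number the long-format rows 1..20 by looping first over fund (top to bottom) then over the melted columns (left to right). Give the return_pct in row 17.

20 rows total (5 × 4). Row 17: index ⌊(17-1)/4⌋ = 4 into fund → YV2; (17-1) mod 4 = 0 into the melted columns → q1_2026.
So row 17 is (YV2, q1_2026, 2.9); return_pct = 2.9.

2.9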